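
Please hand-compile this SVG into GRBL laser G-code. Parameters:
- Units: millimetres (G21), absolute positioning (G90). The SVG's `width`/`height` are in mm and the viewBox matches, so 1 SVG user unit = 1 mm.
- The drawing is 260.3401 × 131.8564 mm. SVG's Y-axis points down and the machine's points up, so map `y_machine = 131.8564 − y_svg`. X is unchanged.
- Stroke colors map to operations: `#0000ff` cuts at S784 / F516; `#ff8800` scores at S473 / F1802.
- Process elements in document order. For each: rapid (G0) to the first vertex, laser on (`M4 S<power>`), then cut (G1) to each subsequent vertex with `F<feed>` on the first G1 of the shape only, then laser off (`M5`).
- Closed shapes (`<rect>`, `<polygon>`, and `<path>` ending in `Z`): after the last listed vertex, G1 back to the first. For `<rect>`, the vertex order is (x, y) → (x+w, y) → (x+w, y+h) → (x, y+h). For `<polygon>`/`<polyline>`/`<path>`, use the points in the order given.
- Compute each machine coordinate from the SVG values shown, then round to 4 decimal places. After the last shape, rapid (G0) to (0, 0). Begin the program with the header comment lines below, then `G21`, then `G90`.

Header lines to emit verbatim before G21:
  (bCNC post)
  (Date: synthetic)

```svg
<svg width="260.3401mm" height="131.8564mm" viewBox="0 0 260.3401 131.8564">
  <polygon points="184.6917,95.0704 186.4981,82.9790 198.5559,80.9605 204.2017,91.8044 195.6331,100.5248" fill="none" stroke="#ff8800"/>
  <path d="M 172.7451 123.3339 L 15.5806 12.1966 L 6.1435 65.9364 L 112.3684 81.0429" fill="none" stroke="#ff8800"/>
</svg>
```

Since the viewBox matches the mm dimensions, user units are millimetres directly. The only transform is the Y-flip y_m = 131.8564 − y_svg.

Shape 1 is a regular polygon drawn with `<polygon>`. Its stroke #ff8800 means score at S473, F1802. After flipping Y the toolpath is (184.6917,36.7860) → (186.4981,48.8774) → (198.5559,50.8959) → (204.2017,40.0520) → (195.6331,31.3316) → (184.6917,36.7860), returning to the start.

Shape 2 is a open polyline drawn with `<path>`. Its stroke #ff8800 means score at S473, F1802. After flipping Y the toolpath is (172.7451,8.5225) → (15.5806,119.6598) → (6.1435,65.9200) → (112.3684,50.8135).

(bCNC post)
(Date: synthetic)
G21
G90
G0 X184.6917 Y36.7860
M4 S473
G1 X186.4981 Y48.8774 F1802
G1 X198.5559 Y50.8959
G1 X204.2017 Y40.0520
G1 X195.6331 Y31.3316
G1 X184.6917 Y36.7860
M5
G0 X172.7451 Y8.5225
M4 S473
G1 X15.5806 Y119.6598 F1802
G1 X6.1435 Y65.9200
G1 X112.3684 Y50.8135
M5
G0 X0.0000 Y0.0000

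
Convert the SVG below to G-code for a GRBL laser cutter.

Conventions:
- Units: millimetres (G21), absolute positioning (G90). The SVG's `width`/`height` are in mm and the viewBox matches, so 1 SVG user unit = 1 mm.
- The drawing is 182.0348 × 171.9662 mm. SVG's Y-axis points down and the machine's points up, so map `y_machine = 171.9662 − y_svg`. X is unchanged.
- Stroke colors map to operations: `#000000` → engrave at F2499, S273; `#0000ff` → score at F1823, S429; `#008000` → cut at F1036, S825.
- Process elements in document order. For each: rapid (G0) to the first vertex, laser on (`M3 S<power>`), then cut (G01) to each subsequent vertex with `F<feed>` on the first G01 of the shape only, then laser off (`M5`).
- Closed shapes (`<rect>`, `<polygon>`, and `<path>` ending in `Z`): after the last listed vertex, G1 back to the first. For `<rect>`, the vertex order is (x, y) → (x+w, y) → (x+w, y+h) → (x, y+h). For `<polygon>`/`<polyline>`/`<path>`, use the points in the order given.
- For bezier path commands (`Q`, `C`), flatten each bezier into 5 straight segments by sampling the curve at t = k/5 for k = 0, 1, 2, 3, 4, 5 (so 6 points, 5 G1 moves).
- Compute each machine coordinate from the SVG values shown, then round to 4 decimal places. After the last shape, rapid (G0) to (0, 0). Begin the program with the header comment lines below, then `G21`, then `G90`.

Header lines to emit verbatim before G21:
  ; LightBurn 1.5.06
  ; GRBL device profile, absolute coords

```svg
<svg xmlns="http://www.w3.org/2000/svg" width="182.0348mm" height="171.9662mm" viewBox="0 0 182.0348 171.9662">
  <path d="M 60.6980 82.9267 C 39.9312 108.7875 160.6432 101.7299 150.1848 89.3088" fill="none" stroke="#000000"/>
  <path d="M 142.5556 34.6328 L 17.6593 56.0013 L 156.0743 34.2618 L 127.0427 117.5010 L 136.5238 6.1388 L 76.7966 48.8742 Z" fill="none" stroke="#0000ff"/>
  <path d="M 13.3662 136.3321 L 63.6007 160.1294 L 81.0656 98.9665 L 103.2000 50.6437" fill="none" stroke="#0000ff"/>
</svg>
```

; LightBurn 1.5.06
; GRBL device profile, absolute coords
G21
G90
G0 X60.6980 Y89.0395
M3 S273
G01 X63.0342 Y77.2528 F2499
G01 X86.2381 Y72.0439
G01 X117.2226 Y72.0901
G01 X142.9006 Y76.0688
G01 X150.1848 Y82.6574
M5
G0 X142.5556 Y137.3334
M3 S429
G01 X17.6593 Y115.9649 F1823
G01 X156.0743 Y137.7044
G01 X127.0427 Y54.4652
G01 X136.5238 Y165.8274
G01 X76.7966 Y123.0920
G01 X142.5556 Y137.3334
M5
G0 X13.3662 Y35.6341
M3 S429
G01 X63.6007 Y11.8368 F1823
G01 X81.0656 Y72.9997
G01 X103.2000 Y121.3225
M5
G0 X0.0000 Y0.0000

viewBox `0 0 182.0348 171.9662` with mm width/height → 1 unit = 1 mm. Flip: y_m = 171.9662 − y_svg.

**Shape 1** — `<path>` cubic bezier, stroke `#000000` → engrave (S273, F2499). Control points (SVG): P0=(60.6980,82.9267), P1=(39.9312,108.7875), P2=(160.6432,101.7299), P3=(150.1848,89.3088); sampled at t=k/5. Machine vertices: (60.6980,89.0395) → (63.0342,77.2528) → (86.2381,72.0439) → (117.2226,72.0901) → (142.9006,76.0688) → (150.1848,82.6574). Open path.

**Shape 2** — `<path>` closed polygon, stroke `#0000ff` → score (S429, F1823). Machine vertices: (142.5556,137.3334) → (17.6593,115.9649) → (156.0743,137.7044) → (127.0427,54.4652) → (136.5238,165.8274) → (76.7966,123.0920) → (142.5556,137.3334). Closed: final G1 returns to the first vertex.

**Shape 3** — `<path>` open polyline, stroke `#0000ff` → score (S429, F1823). Machine vertices: (13.3662,35.6341) → (63.6007,11.8368) → (81.0656,72.9997) → (103.2000,121.3225). Open path.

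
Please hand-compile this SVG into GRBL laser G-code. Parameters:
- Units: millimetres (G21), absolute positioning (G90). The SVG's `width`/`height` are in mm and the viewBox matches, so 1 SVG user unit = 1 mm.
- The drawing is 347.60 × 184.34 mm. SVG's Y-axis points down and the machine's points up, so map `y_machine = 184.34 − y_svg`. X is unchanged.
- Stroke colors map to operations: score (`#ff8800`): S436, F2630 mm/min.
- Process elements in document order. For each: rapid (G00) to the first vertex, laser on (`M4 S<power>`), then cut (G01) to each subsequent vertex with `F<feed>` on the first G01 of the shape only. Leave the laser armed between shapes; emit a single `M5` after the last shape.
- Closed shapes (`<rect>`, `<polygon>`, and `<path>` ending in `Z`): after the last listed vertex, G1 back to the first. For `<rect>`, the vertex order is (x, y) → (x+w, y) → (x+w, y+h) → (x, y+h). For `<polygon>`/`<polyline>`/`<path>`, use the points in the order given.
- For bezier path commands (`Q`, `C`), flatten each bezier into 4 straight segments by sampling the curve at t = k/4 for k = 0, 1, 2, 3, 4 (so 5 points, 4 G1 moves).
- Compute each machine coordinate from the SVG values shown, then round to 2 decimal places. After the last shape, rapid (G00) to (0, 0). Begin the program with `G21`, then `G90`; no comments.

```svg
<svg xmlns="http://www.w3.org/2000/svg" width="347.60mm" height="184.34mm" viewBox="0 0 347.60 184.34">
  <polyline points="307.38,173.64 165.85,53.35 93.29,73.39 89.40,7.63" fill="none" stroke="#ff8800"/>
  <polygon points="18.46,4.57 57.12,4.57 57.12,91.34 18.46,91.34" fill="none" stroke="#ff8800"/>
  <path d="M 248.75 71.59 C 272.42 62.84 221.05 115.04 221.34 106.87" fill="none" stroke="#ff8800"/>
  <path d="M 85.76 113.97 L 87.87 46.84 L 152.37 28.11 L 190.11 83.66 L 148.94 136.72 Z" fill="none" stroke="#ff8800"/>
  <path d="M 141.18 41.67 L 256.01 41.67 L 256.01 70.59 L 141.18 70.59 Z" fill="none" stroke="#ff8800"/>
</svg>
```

G21
G90
G00 X307.38 Y10.70
M4 S436
G01 X165.85 Y130.99 F2630
G01 X93.29 Y110.95
G01 X89.40 Y176.71
G00 X18.46 Y179.77
M4 S436
G01 X57.12 Y179.77 F2630
G01 X57.12 Y93.00
G01 X18.46 Y93.00
G01 X18.46 Y179.77
G00 X248.75 Y112.75
M4 S436
G01 X254.41 Y109.78 F2630
G01 X243.81 Y95.33
G01 X228.83 Y80.77
G01 X221.34 Y77.47
G00 X85.76 Y70.37
M4 S436
G01 X87.87 Y137.50 F2630
G01 X152.37 Y156.23
G01 X190.11 Y100.68
G01 X148.94 Y47.62
G01 X85.76 Y70.37
G00 X141.18 Y142.67
M4 S436
G01 X256.01 Y142.67 F2630
G01 X256.01 Y113.75
G01 X141.18 Y113.75
G01 X141.18 Y142.67
M5
G00 X0.00 Y0.00

Since the viewBox matches the mm dimensions, user units are millimetres directly. The only transform is the Y-flip y_m = 184.34 − y_svg.

Shape 1 is a open polyline drawn with `<polyline>`. Its stroke #ff8800 means score at S436, F2630. After flipping Y the toolpath is (307.38,10.70) → (165.85,130.99) → (93.29,110.95) → (89.40,176.71).

Shape 2 is a rectangle drawn with `<polygon>`. Its stroke #ff8800 means score at S436, F2630. After flipping Y the toolpath is (18.46,179.77) → (57.12,179.77) → (57.12,93.00) → (18.46,93.00) → (18.46,179.77), returning to the start.

Shape 3 is a cubic bezier drawn with `<path>`. Its stroke #ff8800 means score at S436, F2630. After flipping Y the toolpath is (248.75,112.75) → (254.41,109.78) → (243.81,95.33) → (228.83,80.77) → (221.34,77.47).

Shape 4 is a regular polygon drawn with `<path>`. Its stroke #ff8800 means score at S436, F2630. After flipping Y the toolpath is (85.76,70.37) → (87.87,137.50) → (152.37,156.23) → (190.11,100.68) → (148.94,47.62) → (85.76,70.37), returning to the start.

Shape 5 is a rectangle drawn with `<path>`. Its stroke #ff8800 means score at S436, F2630. After flipping Y the toolpath is (141.18,142.67) → (256.01,142.67) → (256.01,113.75) → (141.18,113.75) → (141.18,142.67), returning to the start.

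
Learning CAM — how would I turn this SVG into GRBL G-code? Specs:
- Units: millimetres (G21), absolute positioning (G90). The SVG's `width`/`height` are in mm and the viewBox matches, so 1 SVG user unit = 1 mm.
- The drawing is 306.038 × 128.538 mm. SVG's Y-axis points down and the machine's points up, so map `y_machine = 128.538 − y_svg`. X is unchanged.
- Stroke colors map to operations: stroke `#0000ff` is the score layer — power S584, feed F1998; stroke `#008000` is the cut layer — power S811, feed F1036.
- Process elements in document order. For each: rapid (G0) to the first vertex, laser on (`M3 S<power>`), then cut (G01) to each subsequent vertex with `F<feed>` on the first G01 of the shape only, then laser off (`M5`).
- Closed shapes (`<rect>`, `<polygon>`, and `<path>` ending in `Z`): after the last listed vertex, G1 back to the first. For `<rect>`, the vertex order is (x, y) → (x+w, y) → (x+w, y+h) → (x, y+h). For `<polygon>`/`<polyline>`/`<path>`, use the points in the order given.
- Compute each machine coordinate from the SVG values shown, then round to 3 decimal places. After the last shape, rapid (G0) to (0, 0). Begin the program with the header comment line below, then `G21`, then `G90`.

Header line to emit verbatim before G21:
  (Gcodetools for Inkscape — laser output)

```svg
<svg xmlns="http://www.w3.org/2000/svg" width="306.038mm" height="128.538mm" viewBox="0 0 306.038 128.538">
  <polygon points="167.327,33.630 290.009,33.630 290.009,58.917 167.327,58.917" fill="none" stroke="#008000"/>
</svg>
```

1 u = 1 mm; y_m = 128.538 − y.

[1] `<polygon>` rectangle, #008000→cut S811 F1036: (167.327,94.908) → (290.009,94.908) → (290.009,69.621) → (167.327,69.621) → (167.327,94.908) (closed)

(Gcodetools for Inkscape — laser output)
G21
G90
G0 X167.327 Y94.908
M3 S811
G01 X290.009 Y94.908 F1036
G01 X290.009 Y69.621
G01 X167.327 Y69.621
G01 X167.327 Y94.908
M5
G0 X0.000 Y0.000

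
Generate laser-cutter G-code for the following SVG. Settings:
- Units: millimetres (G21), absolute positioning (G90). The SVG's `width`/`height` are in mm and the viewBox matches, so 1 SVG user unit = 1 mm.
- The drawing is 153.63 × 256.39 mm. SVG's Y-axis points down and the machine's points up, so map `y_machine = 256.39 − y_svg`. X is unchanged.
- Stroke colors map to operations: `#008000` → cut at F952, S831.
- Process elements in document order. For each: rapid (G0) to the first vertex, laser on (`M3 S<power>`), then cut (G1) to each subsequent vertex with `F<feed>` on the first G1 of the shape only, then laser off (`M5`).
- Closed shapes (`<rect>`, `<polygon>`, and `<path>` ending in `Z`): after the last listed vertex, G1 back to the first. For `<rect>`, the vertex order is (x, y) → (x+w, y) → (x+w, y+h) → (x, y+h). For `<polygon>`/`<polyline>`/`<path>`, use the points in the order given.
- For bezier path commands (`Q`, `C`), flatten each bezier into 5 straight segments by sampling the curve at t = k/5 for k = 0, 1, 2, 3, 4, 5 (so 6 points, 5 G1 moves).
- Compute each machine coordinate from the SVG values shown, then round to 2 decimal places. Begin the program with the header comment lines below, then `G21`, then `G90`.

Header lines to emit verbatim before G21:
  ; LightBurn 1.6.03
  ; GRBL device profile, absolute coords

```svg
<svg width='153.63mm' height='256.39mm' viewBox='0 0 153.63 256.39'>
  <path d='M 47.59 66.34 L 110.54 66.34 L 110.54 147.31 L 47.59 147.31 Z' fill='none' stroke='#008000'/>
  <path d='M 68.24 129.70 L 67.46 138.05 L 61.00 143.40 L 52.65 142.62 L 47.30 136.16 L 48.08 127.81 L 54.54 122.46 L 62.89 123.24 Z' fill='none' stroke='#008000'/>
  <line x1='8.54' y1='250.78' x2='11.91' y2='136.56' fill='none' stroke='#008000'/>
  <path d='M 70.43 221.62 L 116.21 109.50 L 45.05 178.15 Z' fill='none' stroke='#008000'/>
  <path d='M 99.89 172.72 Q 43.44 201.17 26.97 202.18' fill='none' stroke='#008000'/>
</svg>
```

viewBox `0 0 153.63 256.39` with mm width/height → 1 unit = 1 mm. Flip: y_m = 256.39 − y_svg.

**Shape 1** — `<path>` rectangle, stroke `#008000` → cut (S831, F952). Machine vertices: (47.59,190.05) → (110.54,190.05) → (110.54,109.08) → (47.59,109.08) → (47.59,190.05). Closed: final G1 returns to the first vertex.

**Shape 2** — `<path>` regular polygon, stroke `#008000` → cut (S831, F952). Machine vertices: (68.24,126.69) → (67.46,118.34) → (61.00,112.99) → (52.65,113.77) → (47.30,120.23) → (48.08,128.58) → (54.54,133.93) → (62.89,133.15) → (68.24,126.69). Closed: final G1 returns to the first vertex.

**Shape 3** — `<line>` line segment, stroke `#008000` → cut (S831, F952). Machine vertices: (8.54,5.61) → (11.91,119.83). Open path.

**Shape 4** — `<path>` closed polygon, stroke `#008000` → cut (S831, F952). Machine vertices: (70.43,34.77) → (116.21,146.89) → (45.05,78.24) → (70.43,34.77). Closed: final G1 returns to the first vertex.

**Shape 5** — `<path>` quadratic bezier, stroke `#008000` → cut (S831, F952). Control points (SVG): P0=(99.89,172.72), P1=(43.44,201.17), P2=(26.97,202.18); sampled at t=k/5. Machine vertices: (99.89,83.67) → (78.91,73.39) → (61.13,65.30) → (46.54,59.41) → (35.16,55.71) → (26.97,54.21). Open path.

; LightBurn 1.6.03
; GRBL device profile, absolute coords
G21
G90
G0 X47.59 Y190.05
M3 S831
G1 X110.54 Y190.05 F952
G1 X110.54 Y109.08
G1 X47.59 Y109.08
G1 X47.59 Y190.05
M5
G0 X68.24 Y126.69
M3 S831
G1 X67.46 Y118.34 F952
G1 X61.00 Y112.99
G1 X52.65 Y113.77
G1 X47.30 Y120.23
G1 X48.08 Y128.58
G1 X54.54 Y133.93
G1 X62.89 Y133.15
G1 X68.24 Y126.69
M5
G0 X8.54 Y5.61
M3 S831
G1 X11.91 Y119.83 F952
M5
G0 X70.43 Y34.77
M3 S831
G1 X116.21 Y146.89 F952
G1 X45.05 Y78.24
G1 X70.43 Y34.77
M5
G0 X99.89 Y83.67
M3 S831
G1 X78.91 Y73.39 F952
G1 X61.13 Y65.30
G1 X46.54 Y59.41
G1 X35.16 Y55.71
G1 X26.97 Y54.21
M5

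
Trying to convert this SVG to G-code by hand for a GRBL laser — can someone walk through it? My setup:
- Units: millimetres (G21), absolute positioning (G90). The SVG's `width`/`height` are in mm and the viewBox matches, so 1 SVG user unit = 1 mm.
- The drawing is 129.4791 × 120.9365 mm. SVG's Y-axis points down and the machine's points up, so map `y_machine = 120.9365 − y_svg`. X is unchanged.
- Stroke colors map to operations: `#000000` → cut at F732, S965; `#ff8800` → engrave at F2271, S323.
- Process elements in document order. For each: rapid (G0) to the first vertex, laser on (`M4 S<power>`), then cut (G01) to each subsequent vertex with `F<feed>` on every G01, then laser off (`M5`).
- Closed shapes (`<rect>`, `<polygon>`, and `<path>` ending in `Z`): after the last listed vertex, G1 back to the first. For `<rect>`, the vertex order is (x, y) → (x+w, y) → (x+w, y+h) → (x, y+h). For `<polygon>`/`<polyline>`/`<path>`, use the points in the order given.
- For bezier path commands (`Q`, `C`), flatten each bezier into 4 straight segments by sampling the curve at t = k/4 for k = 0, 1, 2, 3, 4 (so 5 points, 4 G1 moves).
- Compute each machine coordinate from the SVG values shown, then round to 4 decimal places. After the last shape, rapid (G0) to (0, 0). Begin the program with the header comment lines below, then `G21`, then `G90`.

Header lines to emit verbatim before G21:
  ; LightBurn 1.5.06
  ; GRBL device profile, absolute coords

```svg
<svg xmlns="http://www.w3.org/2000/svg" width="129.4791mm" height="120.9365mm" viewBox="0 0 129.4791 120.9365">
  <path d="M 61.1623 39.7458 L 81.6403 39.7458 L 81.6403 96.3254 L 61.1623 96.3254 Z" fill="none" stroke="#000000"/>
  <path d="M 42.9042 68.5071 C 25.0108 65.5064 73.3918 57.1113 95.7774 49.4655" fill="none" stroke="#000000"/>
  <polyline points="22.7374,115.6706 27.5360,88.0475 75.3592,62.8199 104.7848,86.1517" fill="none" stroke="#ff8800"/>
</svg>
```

; LightBurn 1.5.06
; GRBL device profile, absolute coords
G21
G90
G0 X61.1623 Y81.1907
M4 S965
G01 X81.6403 Y81.1907 F732
G01 X81.6403 Y24.6111 F732
G01 X61.1623 Y24.6111 F732
G01 X61.1623 Y81.1907 F732
M5
G0 X42.9042 Y52.4294
M4 S965
G01 X40.4689 Y55.5954 F732
G01 X54.2362 Y60.2083 F732
G01 X75.5558 Y65.6922 F732
G01 X95.7774 Y71.4710 F732
M5
G0 X22.7374 Y5.2659
M4 S323
G01 X27.5360 Y32.8890 F2271
G01 X75.3592 Y58.1166 F2271
G01 X104.7848 Y34.7848 F2271
M5
G0 X0.0000 Y0.0000

1 u = 1 mm; y_m = 120.9365 − y.

[1] `<path>` rectangle, #000000→cut S965 F732: (61.1623,81.1907) → (81.6403,81.1907) → (81.6403,24.6111) → (61.1623,24.6111) → (61.1623,81.1907) (closed)

[2] `<path>` cubic bezier, #000000→cut S965 F732: (42.9042,52.4294) → (40.4689,55.5954) → (54.2362,60.2083) → (75.5558,65.6922) → (95.7774,71.4710)

[3] `<polyline>` open polyline, #ff8800→engrave S323 F2271: (22.7374,5.2659) → (27.5360,32.8890) → (75.3592,58.1166) → (104.7848,34.7848)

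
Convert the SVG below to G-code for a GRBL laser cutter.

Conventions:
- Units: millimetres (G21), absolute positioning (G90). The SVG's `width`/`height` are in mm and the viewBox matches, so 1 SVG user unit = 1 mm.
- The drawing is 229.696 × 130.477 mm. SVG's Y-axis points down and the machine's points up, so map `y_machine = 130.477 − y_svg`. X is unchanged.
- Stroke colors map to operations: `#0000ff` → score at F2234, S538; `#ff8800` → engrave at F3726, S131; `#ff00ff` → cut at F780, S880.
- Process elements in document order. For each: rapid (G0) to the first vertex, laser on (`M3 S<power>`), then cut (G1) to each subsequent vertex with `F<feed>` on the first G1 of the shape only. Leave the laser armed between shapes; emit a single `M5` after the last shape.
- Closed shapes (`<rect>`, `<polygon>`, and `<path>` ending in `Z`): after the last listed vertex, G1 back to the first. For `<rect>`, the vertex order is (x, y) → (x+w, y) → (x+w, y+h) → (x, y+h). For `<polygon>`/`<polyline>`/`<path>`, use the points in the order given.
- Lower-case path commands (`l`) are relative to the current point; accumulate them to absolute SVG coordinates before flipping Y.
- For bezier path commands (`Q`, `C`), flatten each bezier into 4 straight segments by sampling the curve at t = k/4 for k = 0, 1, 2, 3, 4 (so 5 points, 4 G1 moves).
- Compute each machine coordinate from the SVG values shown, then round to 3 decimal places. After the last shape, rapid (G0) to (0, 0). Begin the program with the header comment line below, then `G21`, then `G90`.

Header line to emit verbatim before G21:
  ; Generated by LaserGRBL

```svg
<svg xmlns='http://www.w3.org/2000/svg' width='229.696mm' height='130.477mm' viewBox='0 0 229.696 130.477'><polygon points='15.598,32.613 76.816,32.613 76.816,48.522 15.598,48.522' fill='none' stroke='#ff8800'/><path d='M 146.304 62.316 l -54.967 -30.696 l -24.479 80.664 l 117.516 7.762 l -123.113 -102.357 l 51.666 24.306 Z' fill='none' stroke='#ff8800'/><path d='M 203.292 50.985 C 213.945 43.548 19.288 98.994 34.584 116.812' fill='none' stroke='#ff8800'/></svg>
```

; Generated by LaserGRBL
G21
G90
G0 X15.598 Y97.864
M3 S131
G1 X76.816 Y97.864 F3726
G1 X76.816 Y81.955
G1 X15.598 Y81.955
G1 X15.598 Y97.864
G0 X146.304 Y68.161
M3 S131
G1 X91.337 Y98.857 F3726
G1 X66.858 Y18.193
G1 X184.374 Y10.431
G1 X61.261 Y112.788
G1 X112.927 Y88.482
G1 X146.304 Y68.161
G0 X203.292 Y79.492
M3 S131
G1 X179.275 Y74.850 F3726
G1 X117.197 Y56.049
G1 X55.990 Y32.513
G1 X34.584 Y13.665
M5
G0 X0.000 Y0.000

viewBox `0 0 229.696 130.477` with mm width/height → 1 unit = 1 mm. Flip: y_m = 130.477 − y_svg.

**Shape 1** — `<polygon>` rectangle, stroke `#ff8800` → engrave (S131, F3726). Machine vertices: (15.598,97.864) → (76.816,97.864) → (76.816,81.955) → (15.598,81.955) → (15.598,97.864). Closed: final G1 returns to the first vertex.

**Shape 2** — `<path>` closed polygon, stroke `#ff8800` → engrave (S131, F3726). Machine vertices: (146.304,68.161) → (91.337,98.857) → (66.858,18.193) → (184.374,10.431) → (61.261,112.788) → (112.927,88.482) → (146.304,68.161). Closed: final G1 returns to the first vertex.

**Shape 3** — `<path>` cubic bezier, stroke `#ff8800` → engrave (S131, F3726). Control points (SVG): P0=(203.292,50.985), P1=(213.945,43.548), P2=(19.288,98.994), P3=(34.584,116.812); sampled at t=k/4. Machine vertices: (203.292,79.492) → (179.275,74.850) → (117.197,56.049) → (55.990,32.513) → (34.584,13.665). Open path.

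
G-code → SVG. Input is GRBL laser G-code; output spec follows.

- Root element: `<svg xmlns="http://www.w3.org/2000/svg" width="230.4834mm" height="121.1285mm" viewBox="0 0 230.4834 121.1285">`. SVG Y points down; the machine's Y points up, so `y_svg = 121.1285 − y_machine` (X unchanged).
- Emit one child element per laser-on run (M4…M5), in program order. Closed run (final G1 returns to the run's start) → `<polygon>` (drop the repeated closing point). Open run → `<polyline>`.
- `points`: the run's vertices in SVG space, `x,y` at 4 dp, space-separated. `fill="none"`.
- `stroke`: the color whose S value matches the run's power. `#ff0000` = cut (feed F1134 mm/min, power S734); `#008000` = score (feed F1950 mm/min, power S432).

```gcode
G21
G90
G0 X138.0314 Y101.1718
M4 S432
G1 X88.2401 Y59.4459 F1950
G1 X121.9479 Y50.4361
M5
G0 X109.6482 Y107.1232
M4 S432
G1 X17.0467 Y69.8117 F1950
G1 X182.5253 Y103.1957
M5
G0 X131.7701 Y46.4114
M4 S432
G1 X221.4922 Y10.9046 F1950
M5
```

<svg xmlns="http://www.w3.org/2000/svg" width="230.4834mm" height="121.1285mm" viewBox="0 0 230.4834 121.1285">
  <polyline points="138.0314,19.9567 88.2401,61.6826 121.9479,70.6924" fill="none" stroke="#008000"/>
  <polyline points="109.6482,14.0053 17.0467,51.3168 182.5253,17.9328" fill="none" stroke="#008000"/>
  <polyline points="131.7701,74.7171 221.4922,110.2239" fill="none" stroke="#008000"/>
</svg>

Machine Y-up, SVG Y-down with viewBox height 121.1285, so y_svg = 121.1285 − y_machine; X carries over. Every run uses S432, so all elements get stroke `#008000` (score).

Run 1: The run is open, so emit a `<polyline>` with points (Y-flipped): 138.0314,19.9567 88.2401,61.6826 121.9479,70.6924.

Run 2: The run is open, so emit a `<polyline>` with points (Y-flipped): 109.6482,14.0053 17.0467,51.3168 182.5253,17.9328.

Run 3: The run is open, so emit a `<polyline>` with points (Y-flipped): 131.7701,74.7171 221.4922,110.2239.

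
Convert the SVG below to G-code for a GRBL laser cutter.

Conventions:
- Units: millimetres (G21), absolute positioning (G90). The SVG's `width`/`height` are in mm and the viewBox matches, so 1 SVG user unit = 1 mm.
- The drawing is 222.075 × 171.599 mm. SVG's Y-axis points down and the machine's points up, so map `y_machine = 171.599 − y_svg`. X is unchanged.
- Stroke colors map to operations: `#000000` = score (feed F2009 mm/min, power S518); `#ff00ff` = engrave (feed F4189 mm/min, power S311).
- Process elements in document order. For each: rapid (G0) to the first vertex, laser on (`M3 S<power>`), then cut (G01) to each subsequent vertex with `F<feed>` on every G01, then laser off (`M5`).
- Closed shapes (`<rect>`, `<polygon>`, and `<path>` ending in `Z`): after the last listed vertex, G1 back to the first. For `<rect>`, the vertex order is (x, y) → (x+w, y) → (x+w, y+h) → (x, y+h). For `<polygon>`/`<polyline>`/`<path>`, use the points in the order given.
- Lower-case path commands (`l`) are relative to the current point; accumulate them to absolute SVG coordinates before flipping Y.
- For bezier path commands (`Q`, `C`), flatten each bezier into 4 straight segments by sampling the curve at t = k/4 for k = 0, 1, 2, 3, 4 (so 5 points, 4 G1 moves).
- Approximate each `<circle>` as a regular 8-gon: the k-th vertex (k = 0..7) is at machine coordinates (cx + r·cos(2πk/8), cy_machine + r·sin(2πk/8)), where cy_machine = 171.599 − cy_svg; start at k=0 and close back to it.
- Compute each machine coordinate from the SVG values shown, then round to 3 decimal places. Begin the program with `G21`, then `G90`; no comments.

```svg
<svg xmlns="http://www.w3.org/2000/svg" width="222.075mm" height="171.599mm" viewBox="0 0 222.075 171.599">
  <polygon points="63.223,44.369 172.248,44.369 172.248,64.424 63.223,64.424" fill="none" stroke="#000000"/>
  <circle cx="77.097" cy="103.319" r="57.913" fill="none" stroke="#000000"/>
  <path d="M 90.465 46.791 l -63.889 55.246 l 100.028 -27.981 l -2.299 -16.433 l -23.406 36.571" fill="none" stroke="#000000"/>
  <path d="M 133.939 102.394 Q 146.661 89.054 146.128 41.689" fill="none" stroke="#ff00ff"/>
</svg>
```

G21
G90
G0 X63.223 Y127.230
M3 S518
G01 X172.248 Y127.230 F2009
G01 X172.248 Y107.175 F2009
G01 X63.223 Y107.175 F2009
G01 X63.223 Y127.230 F2009
M5
G0 X135.010 Y68.280
M3 S518
G01 X118.048 Y109.231 F2009
G01 X77.097 Y126.193 F2009
G01 X36.146 Y109.231 F2009
G01 X19.184 Y68.280 F2009
G01 X36.146 Y27.329 F2009
G01 X77.097 Y10.367 F2009
G01 X118.048 Y27.329 F2009
G01 X135.010 Y68.280 F2009
M5
G0 X90.465 Y124.808
M3 S518
G01 X26.576 Y69.562 F2009
G01 X126.604 Y97.543 F2009
G01 X124.305 Y113.976 F2009
G01 X100.899 Y77.405 F2009
M5
G0 X133.939 Y69.205
M3 S311
G01 X139.472 Y78.002 F4189
G01 X143.347 Y91.051 F4189
G01 X145.566 Y108.354 F4189
G01 X146.128 Y129.910 F4189
M5

viewBox `0 0 222.075 171.599` with mm width/height → 1 unit = 1 mm. Flip: y_m = 171.599 − y_svg.

**Shape 1** — `<polygon>` rectangle, stroke `#000000` → score (S518, F2009). Machine vertices: (63.223,127.230) → (172.248,127.230) → (172.248,107.175) → (63.223,107.175) → (63.223,127.230). Closed: final G1 returns to the first vertex.

**Shape 2** — `<circle>` circle, stroke `#000000` → score (S518, F2009). Machine vertices: (135.010,68.280) → (118.048,109.231) → (77.097,126.193) → (36.146,109.231) → (19.184,68.280) → (36.146,27.329) → (77.097,10.367) → (118.048,27.329) → (135.010,68.280). Closed: final G1 returns to the first vertex.

**Shape 3** — `<path>` open polyline, stroke `#000000` → score (S518, F2009). Machine vertices: (90.465,124.808) → (26.576,69.562) → (126.604,97.543) → (124.305,113.976) → (100.899,77.405). Open path.

**Shape 4** — `<path>` quadratic bezier, stroke `#ff00ff` → engrave (S311, F4189). Control points (SVG): P0=(133.939,102.394), P1=(146.661,89.054), P2=(146.128,41.689); sampled at t=k/4. Machine vertices: (133.939,69.205) → (139.472,78.002) → (143.347,91.051) → (145.566,108.354) → (146.128,129.910). Open path.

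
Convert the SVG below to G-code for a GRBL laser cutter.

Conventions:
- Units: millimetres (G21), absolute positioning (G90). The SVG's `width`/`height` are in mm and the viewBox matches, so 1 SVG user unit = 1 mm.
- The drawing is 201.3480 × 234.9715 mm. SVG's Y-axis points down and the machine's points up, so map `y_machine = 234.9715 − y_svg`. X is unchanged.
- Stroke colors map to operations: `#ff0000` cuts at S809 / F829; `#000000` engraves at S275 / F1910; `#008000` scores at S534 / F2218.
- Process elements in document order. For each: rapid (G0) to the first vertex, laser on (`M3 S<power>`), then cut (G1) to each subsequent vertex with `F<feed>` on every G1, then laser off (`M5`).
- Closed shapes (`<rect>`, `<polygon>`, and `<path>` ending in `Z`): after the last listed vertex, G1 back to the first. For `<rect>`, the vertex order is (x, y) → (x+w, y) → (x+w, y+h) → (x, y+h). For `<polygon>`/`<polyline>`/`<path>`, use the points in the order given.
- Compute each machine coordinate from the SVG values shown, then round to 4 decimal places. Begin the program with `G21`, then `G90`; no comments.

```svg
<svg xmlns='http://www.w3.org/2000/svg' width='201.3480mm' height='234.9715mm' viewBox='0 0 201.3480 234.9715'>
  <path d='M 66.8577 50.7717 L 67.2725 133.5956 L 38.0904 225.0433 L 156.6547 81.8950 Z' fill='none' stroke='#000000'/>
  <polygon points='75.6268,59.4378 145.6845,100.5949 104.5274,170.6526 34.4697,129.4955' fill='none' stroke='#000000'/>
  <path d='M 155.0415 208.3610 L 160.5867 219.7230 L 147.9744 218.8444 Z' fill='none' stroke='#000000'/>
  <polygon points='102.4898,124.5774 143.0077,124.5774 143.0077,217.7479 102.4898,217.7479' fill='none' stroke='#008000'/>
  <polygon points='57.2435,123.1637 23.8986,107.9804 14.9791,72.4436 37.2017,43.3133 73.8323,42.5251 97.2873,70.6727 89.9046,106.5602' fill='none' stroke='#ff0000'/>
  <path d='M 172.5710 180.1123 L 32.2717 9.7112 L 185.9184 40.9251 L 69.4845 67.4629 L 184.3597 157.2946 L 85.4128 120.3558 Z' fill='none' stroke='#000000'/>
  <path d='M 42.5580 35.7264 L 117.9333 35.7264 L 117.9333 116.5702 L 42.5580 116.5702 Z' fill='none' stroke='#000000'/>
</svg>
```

1 u = 1 mm; y_m = 234.9715 − y.

[1] `<path>` closed polygon, #000000→engrave S275 F1910: (66.8577,184.1998) → (67.2725,101.3759) → (38.0904,9.9282) → (156.6547,153.0765) → (66.8577,184.1998) (closed)

[2] `<polygon>` regular polygon, #000000→engrave S275 F1910: (75.6268,175.5337) → (145.6845,134.3766) → (104.5274,64.3189) → (34.4697,105.4760) → (75.6268,175.5337) (closed)

[3] `<path>` regular polygon, #000000→engrave S275 F1910: (155.0415,26.6105) → (160.5867,15.2485) → (147.9744,16.1271) → (155.0415,26.6105) (closed)

[4] `<polygon>` rectangle, #008000→score S534 F2218: (102.4898,110.3941) → (143.0077,110.3941) → (143.0077,17.2236) → (102.4898,17.2236) → (102.4898,110.3941) (closed)

[5] `<polygon>` regular polygon, #ff0000→cut S809 F829: (57.2435,111.8078) → (23.8986,126.9911) → (14.9791,162.5279) → (37.2017,191.6582) → (73.8323,192.4464) → (97.2873,164.2988) → (89.9046,128.4113) → (57.2435,111.8078) (closed)

[6] `<path>` closed polygon, #000000→engrave S275 F1910: (172.5710,54.8592) → (32.2717,225.2603) → (185.9184,194.0464) → (69.4845,167.5086) → (184.3597,77.6769) → (85.4128,114.6157) → (172.5710,54.8592) (closed)

[7] `<path>` rectangle, #000000→engrave S275 F1910: (42.5580,199.2451) → (117.9333,199.2451) → (117.9333,118.4013) → (42.5580,118.4013) → (42.5580,199.2451) (closed)

G21
G90
G0 X66.8577 Y184.1998
M3 S275
G1 X67.2725 Y101.3759 F1910
G1 X38.0904 Y9.9282 F1910
G1 X156.6547 Y153.0765 F1910
G1 X66.8577 Y184.1998 F1910
M5
G0 X75.6268 Y175.5337
M3 S275
G1 X145.6845 Y134.3766 F1910
G1 X104.5274 Y64.3189 F1910
G1 X34.4697 Y105.4760 F1910
G1 X75.6268 Y175.5337 F1910
M5
G0 X155.0415 Y26.6105
M3 S275
G1 X160.5867 Y15.2485 F1910
G1 X147.9744 Y16.1271 F1910
G1 X155.0415 Y26.6105 F1910
M5
G0 X102.4898 Y110.3941
M3 S534
G1 X143.0077 Y110.3941 F2218
G1 X143.0077 Y17.2236 F2218
G1 X102.4898 Y17.2236 F2218
G1 X102.4898 Y110.3941 F2218
M5
G0 X57.2435 Y111.8078
M3 S809
G1 X23.8986 Y126.9911 F829
G1 X14.9791 Y162.5279 F829
G1 X37.2017 Y191.6582 F829
G1 X73.8323 Y192.4464 F829
G1 X97.2873 Y164.2988 F829
G1 X89.9046 Y128.4113 F829
G1 X57.2435 Y111.8078 F829
M5
G0 X172.5710 Y54.8592
M3 S275
G1 X32.2717 Y225.2603 F1910
G1 X185.9184 Y194.0464 F1910
G1 X69.4845 Y167.5086 F1910
G1 X184.3597 Y77.6769 F1910
G1 X85.4128 Y114.6157 F1910
G1 X172.5710 Y54.8592 F1910
M5
G0 X42.5580 Y199.2451
M3 S275
G1 X117.9333 Y199.2451 F1910
G1 X117.9333 Y118.4013 F1910
G1 X42.5580 Y118.4013 F1910
G1 X42.5580 Y199.2451 F1910
M5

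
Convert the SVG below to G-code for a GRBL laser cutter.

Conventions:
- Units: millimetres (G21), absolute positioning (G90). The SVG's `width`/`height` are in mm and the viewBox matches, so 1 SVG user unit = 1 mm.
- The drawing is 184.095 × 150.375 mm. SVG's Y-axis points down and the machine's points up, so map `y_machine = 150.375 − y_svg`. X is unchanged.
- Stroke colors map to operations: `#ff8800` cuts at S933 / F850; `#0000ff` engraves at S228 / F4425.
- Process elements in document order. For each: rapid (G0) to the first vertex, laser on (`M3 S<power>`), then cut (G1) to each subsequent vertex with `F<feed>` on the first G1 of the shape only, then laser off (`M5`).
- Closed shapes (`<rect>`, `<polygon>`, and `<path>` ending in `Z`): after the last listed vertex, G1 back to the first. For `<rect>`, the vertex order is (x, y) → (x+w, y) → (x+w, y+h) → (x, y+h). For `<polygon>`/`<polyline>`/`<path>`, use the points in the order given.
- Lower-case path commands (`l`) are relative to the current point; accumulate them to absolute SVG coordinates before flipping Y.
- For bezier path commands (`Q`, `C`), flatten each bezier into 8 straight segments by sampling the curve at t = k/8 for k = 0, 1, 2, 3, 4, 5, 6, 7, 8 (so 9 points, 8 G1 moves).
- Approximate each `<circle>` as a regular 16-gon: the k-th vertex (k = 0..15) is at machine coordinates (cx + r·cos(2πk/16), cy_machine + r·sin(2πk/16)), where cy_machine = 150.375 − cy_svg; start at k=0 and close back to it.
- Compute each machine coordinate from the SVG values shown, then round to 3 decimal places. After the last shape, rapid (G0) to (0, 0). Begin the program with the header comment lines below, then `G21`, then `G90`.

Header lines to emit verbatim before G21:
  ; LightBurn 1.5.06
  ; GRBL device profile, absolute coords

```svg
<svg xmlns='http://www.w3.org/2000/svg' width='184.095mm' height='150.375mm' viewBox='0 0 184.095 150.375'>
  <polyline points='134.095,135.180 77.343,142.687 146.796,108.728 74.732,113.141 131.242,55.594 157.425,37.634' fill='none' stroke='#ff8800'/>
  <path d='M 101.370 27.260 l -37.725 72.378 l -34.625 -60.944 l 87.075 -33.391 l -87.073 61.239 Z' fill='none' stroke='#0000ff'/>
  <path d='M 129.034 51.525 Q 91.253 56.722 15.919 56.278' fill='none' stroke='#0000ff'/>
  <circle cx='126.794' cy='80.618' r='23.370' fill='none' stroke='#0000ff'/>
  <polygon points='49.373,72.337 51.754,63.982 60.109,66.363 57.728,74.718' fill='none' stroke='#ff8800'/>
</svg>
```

Since the viewBox matches the mm dimensions, user units are millimetres directly. The only transform is the Y-flip y_m = 150.375 − y_svg.

Shape 1 is a open polyline drawn with `<polyline>`. Its stroke #ff8800 means cut at S933, F850. After flipping Y the toolpath is (134.095,15.195) → (77.343,7.688) → (146.796,41.647) → (74.732,37.234) → (131.242,94.781) → (157.425,112.741).

Shape 2 is a closed polygon drawn with `<path>`. Its stroke #0000ff means engrave at S228, F4425. After flipping Y the toolpath is (101.370,123.115) → (63.645,50.737) → (29.020,111.681) → (116.095,145.072) → (29.022,83.833) → (101.370,123.115), returning to the start.

Shape 3 is a quadratic bezier drawn with `<path>`. Its stroke #0000ff means engrave at S228, F4425. After flipping Y the toolpath is (129.034,98.850) → (119.002,97.639) → (107.796,96.604) → (95.417,95.746) → (81.865,95.063) → (67.139,94.557) → (51.239,94.228) → (34.166,94.074) → (15.919,94.097).

Shape 4 is a circle drawn with `<circle>`. Its stroke #0000ff means engrave at S228, F4425. After flipping Y the toolpath is (150.164,69.757) → (148.385,78.700) → (143.319,86.282) → (135.737,91.348) → (126.794,93.127) → (117.851,91.348) → (110.269,86.282) → (105.203,78.700) → (103.424,69.757) → (105.203,60.814) → (110.269,53.232) → (117.851,48.166) → (126.794,46.387) → (135.737,48.166) → (143.319,53.232) → (148.385,60.814) → (150.164,69.757), returning to the start.

Shape 5 is a regular polygon drawn with `<polygon>`. Its stroke #ff8800 means cut at S933, F850. After flipping Y the toolpath is (49.373,78.038) → (51.754,86.393) → (60.109,84.012) → (57.728,75.657) → (49.373,78.038), returning to the start.

; LightBurn 1.5.06
; GRBL device profile, absolute coords
G21
G90
G0 X134.095 Y15.195
M3 S933
G1 X77.343 Y7.688 F850
G1 X146.796 Y41.647
G1 X74.732 Y37.234
G1 X131.242 Y94.781
G1 X157.425 Y112.741
M5
G0 X101.370 Y123.115
M3 S228
G1 X63.645 Y50.737 F4425
G1 X29.020 Y111.681
G1 X116.095 Y145.072
G1 X29.022 Y83.833
G1 X101.370 Y123.115
M5
G0 X129.034 Y98.850
M3 S228
G1 X119.002 Y97.639 F4425
G1 X107.796 Y96.604
G1 X95.417 Y95.746
G1 X81.865 Y95.063
G1 X67.139 Y94.557
G1 X51.239 Y94.228
G1 X34.166 Y94.074
G1 X15.919 Y94.097
M5
G0 X150.164 Y69.757
M3 S228
G1 X148.385 Y78.700 F4425
G1 X143.319 Y86.282
G1 X135.737 Y91.348
G1 X126.794 Y93.127
G1 X117.851 Y91.348
G1 X110.269 Y86.282
G1 X105.203 Y78.700
G1 X103.424 Y69.757
G1 X105.203 Y60.814
G1 X110.269 Y53.232
G1 X117.851 Y48.166
G1 X126.794 Y46.387
G1 X135.737 Y48.166
G1 X143.319 Y53.232
G1 X148.385 Y60.814
G1 X150.164 Y69.757
M5
G0 X49.373 Y78.038
M3 S933
G1 X51.754 Y86.393 F850
G1 X60.109 Y84.012
G1 X57.728 Y75.657
G1 X49.373 Y78.038
M5
G0 X0.000 Y0.000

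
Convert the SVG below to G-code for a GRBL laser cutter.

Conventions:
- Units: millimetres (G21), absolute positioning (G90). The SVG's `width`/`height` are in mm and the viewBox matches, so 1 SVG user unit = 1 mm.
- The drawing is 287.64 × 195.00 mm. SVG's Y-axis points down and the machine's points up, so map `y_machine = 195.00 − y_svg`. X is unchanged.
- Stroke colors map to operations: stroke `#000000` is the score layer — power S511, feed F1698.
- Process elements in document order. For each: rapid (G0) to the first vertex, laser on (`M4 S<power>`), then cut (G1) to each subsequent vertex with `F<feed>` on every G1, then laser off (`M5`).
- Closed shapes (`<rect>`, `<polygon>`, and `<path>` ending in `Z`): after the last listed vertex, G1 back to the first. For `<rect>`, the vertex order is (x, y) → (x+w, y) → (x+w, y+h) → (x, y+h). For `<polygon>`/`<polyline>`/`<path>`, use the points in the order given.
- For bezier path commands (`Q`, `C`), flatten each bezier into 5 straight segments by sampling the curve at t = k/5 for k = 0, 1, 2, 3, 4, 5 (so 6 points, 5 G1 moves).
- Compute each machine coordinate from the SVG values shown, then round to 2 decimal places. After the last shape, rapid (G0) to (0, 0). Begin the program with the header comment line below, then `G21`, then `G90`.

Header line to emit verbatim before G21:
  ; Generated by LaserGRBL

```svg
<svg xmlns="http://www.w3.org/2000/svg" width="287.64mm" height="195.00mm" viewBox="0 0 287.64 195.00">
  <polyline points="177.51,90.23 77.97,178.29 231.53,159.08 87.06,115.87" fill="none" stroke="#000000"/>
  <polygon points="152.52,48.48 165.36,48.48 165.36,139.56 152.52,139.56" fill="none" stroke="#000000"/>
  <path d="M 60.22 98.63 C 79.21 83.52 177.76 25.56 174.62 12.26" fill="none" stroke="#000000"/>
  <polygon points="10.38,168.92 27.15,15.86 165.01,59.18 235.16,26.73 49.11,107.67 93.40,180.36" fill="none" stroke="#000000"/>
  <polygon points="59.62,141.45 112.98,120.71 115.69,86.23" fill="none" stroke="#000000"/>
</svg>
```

Since the viewBox matches the mm dimensions, user units are millimetres directly. The only transform is the Y-flip y_m = 195.00 − y_svg.

Shape 1 is a open polyline drawn with `<polyline>`. Its stroke #000000 means score at S511, F1698. After flipping Y the toolpath is (177.51,104.77) → (77.97,16.71) → (231.53,35.92) → (87.06,79.13).

Shape 2 is a rectangle drawn with `<polygon>`. Its stroke #000000 means score at S511, F1698. After flipping Y the toolpath is (152.52,146.52) → (165.36,146.52) → (165.36,55.44) → (152.52,55.44) → (152.52,146.52), returning to the start.

Shape 3 is a cubic bezier drawn with `<path>`. Its stroke #000000 means score at S511, F1698. After flipping Y the toolpath is (60.22,96.37) → (79.71,109.88) → (109.60,129.47) → (141.18,150.94) → (165.75,170.10) → (174.62,182.74).

Shape 4 is a closed polygon drawn with `<polygon>`. Its stroke #000000 means score at S511, F1698. After flipping Y the toolpath is (10.38,26.08) → (27.15,179.14) → (165.01,135.82) → (235.16,168.27) → (49.11,87.33) → (93.40,14.64) → (10.38,26.08), returning to the start.

Shape 5 is a closed polygon drawn with `<polygon>`. Its stroke #000000 means score at S511, F1698. After flipping Y the toolpath is (59.62,53.55) → (112.98,74.29) → (115.69,108.77) → (59.62,53.55), returning to the start.

; Generated by LaserGRBL
G21
G90
G0 X177.51 Y104.77
M4 S511
G1 X77.97 Y16.71 F1698
G1 X231.53 Y35.92 F1698
G1 X87.06 Y79.13 F1698
M5
G0 X152.52 Y146.52
M4 S511
G1 X165.36 Y146.52 F1698
G1 X165.36 Y55.44 F1698
G1 X152.52 Y55.44 F1698
G1 X152.52 Y146.52 F1698
M5
G0 X60.22 Y96.37
M4 S511
G1 X79.71 Y109.88 F1698
G1 X109.60 Y129.47 F1698
G1 X141.18 Y150.94 F1698
G1 X165.75 Y170.10 F1698
G1 X174.62 Y182.74 F1698
M5
G0 X10.38 Y26.08
M4 S511
G1 X27.15 Y179.14 F1698
G1 X165.01 Y135.82 F1698
G1 X235.16 Y168.27 F1698
G1 X49.11 Y87.33 F1698
G1 X93.40 Y14.64 F1698
G1 X10.38 Y26.08 F1698
M5
G0 X59.62 Y53.55
M4 S511
G1 X112.98 Y74.29 F1698
G1 X115.69 Y108.77 F1698
G1 X59.62 Y53.55 F1698
M5
G0 X0.00 Y0.00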